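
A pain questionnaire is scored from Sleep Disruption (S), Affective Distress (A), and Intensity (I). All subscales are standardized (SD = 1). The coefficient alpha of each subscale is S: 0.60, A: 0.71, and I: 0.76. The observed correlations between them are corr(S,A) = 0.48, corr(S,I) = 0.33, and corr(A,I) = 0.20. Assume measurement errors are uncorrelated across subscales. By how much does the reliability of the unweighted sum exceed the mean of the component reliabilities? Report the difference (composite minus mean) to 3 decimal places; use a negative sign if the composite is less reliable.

Var(sum) = 3 + 2.02 = 5.02; true-score variance = 2.07 + 2.02 = 4.09; composite reliability = 0.8147.
Mean component reliability = 0.6900.
Difference = 0.8147 − 0.6900 = 0.125.

0.125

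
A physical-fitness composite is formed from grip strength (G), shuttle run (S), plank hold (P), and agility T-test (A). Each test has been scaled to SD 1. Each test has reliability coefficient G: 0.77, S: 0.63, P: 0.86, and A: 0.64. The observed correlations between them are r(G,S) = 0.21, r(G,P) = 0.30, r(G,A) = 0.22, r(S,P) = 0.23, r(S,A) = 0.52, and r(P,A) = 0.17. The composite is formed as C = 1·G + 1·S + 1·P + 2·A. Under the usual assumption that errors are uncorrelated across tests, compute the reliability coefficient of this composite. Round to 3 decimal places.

0.820

Var(C) = 1 + 1 + 1 + 2² + 2·[0.21 + 0.30 + 2·0.22 + 0.23 + 2·0.52 + 2·0.17] = 7 + 5.12 = 12.12.
With uncorrelated errors the cross-covariances are all true-score covariance, so they carry over unchanged; only the diagonal terms shrink to ρᵢσᵢ².
True-score variance = [0.77 + 0.63 + 0.86 + 2²·0.64] + 5.12 = 4.82 + 5.12 = 9.94.
Reliability = 9.94 / 12.12 = 0.820.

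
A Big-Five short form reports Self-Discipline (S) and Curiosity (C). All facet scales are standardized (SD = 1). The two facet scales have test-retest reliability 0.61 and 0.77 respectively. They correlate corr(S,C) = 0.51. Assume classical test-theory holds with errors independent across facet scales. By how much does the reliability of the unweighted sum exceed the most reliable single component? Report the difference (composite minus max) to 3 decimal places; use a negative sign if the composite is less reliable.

0.025

Var(sum) = 2 + 1.02 = 3.02; true-score variance = 1.38 + 1.02 = 2.4; composite reliability = 0.7947.
Max component reliability = 0.7700.
Difference = 0.7947 − 0.7700 = 0.025.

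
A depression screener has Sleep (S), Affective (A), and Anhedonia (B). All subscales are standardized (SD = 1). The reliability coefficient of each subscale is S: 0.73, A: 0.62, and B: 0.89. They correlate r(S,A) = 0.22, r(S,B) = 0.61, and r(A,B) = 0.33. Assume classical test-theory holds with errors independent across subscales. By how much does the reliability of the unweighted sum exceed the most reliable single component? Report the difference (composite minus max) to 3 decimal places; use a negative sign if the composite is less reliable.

-0.033

Var(sum) = 3 + 2.32 = 5.32; true-score variance = 2.24 + 2.32 = 4.56; composite reliability = 0.8571.
Max component reliability = 0.8900.
Difference = 0.8571 − 0.8900 = -0.033.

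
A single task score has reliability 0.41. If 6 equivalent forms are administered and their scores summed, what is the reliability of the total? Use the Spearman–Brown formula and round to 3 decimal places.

0.807

ρ_k = kρ / (1 + (k−1)ρ) = 6·0.41 / (1 + 5·0.41) = 2.460 / 3.050 = 0.807.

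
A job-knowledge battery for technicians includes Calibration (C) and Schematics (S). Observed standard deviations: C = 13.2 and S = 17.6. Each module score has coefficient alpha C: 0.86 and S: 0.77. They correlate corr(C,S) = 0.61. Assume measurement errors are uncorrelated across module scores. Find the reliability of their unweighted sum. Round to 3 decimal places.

Var(C+S) = 13.2² + 17.6² + 2·[13.2·17.6·0.61] = 484 + 283.43 = 767.43.
Because errors are independent across components, Cov(Tᵢ,Tⱼ) = Cov(Xᵢ,Xⱼ); the off-diagonal part of the true-score variance is the same as above.
True-score variance = [13.2²·0.86 + 17.6²·0.77] + 283.43 = 388.362 + 283.43 = 671.792.
Reliability = 671.792 / 767.43 = 0.875.

0.875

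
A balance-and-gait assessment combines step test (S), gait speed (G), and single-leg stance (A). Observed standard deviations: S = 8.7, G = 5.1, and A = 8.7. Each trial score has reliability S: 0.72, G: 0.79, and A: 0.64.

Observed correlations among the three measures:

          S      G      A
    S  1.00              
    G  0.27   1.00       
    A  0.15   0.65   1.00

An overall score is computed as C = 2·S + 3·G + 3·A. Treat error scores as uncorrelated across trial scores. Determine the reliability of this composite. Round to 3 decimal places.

Var(C) = 2²·8.7² + 3²·5.1² + 3²·8.7² + 2·[6·8.7·5.1·0.27 + 6·8.7·8.7·0.15 + 9·5.1·8.7·0.65] = 1218.06 + 799.13 = 2017.19.
With uncorrelated errors the cross-covariances are all true-score covariance, so they carry over unchanged; only the diagonal terms shrink to ρᵢσᵢ².
True-score variance = [2²·8.7²·0.72 + 3²·5.1²·0.79 + 3²·8.7²·0.64] + 799.13 = 838.893 + 799.13 = 1638.02.
Reliability = 1638.02 / 2017.19 = 0.812.

0.812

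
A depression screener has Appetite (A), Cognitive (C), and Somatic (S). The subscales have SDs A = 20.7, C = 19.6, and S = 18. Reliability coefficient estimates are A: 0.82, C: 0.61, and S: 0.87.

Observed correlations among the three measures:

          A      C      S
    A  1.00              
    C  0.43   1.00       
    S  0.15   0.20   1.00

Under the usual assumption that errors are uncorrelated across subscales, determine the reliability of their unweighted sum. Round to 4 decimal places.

Var(A+C+S) = 20.7² + 19.6² + 18² + 2·[20.7·19.6·0.43 + 20.7·18·0.15 + 19.6·18·0.20] = 1136.65 + 601.819 = 1738.47.
With uncorrelated errors the cross-covariances are all true-score covariance, so they carry over unchanged; only the diagonal terms shrink to ρᵢσᵢ².
True-score variance = [20.7²·0.82 + 19.6²·0.61 + 18²·0.87] + 601.819 = 867.579 + 601.819 = 1469.4.
Reliability = 1469.4 / 1738.47 = 0.8452.

0.8452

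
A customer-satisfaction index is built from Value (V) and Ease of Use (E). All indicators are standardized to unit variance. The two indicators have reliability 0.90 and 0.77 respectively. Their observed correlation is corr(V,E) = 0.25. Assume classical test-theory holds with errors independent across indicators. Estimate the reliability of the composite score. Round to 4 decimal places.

0.8680

Var(V+E) = 2 + 2·[0.25] = 2 + 0.5 = 2.5.
With uncorrelated errors the cross-covariances are all true-score covariance, so they carry over unchanged; only the diagonal terms shrink to ρᵢσᵢ².
True-score variance = [0.90 + 0.77] + 0.5 = 1.67 + 0.5 = 2.17.
Reliability = 2.17 / 2.5 = 0.8680.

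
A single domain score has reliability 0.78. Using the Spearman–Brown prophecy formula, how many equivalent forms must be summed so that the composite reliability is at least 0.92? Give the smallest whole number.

4

k ≥ ρ*(1−ρ₁)/(ρ₁(1−ρ*)) = 0.92·0.22 / (0.78·0.08) = 3.244.
Smallest integer k = 4.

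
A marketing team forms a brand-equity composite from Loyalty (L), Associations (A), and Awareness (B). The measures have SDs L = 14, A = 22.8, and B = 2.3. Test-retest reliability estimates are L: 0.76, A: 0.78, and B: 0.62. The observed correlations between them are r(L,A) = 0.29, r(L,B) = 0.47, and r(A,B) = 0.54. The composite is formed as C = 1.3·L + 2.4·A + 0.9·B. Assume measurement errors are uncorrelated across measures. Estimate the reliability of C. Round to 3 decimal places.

0.818

Var(C) = 1.3²·14² + 2.4²·22.8² + 0.9²·2.3² + 2·[3.12·14·22.8·0.29 + 1.17·14·2.3·0.47 + 2.16·22.8·2.3·0.54] = 3329.8 + 735.37 = 4065.17.
Under uncorrelated errors the observed covariances equal the true-score covariances, so only the own-variance terms attenuate.
True-score variance = [1.3²·14²·0.76 + 2.4²·22.8²·0.78 + 0.9²·2.3²·0.62] + 735.37 = 2589.94 + 735.37 = 3325.31.
Reliability = 3325.31 / 4065.17 = 0.818.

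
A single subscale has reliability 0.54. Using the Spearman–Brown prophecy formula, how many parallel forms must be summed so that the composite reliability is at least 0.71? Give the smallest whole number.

3

k ≥ ρ*(1−ρ₁)/(ρ₁(1−ρ*)) = 0.71·0.46 / (0.54·0.29) = 2.086.
Smallest integer k = 3.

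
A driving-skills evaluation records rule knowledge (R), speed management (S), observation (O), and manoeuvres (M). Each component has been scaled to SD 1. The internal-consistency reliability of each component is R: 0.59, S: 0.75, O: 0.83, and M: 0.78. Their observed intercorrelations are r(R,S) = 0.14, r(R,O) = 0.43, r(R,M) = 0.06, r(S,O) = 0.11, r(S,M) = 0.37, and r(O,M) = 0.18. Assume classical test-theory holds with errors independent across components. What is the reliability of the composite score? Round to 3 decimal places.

0.840

Var(R+S+O+M) = 4 + 2·[0.14 + 0.43 + 0.06 + 0.11 + 0.37 + 0.18] = 4 + 2.58 = 6.58.
Because errors are independent across components, Cov(Tᵢ,Tⱼ) = Cov(Xᵢ,Xⱼ); the off-diagonal part of the true-score variance is the same as above.
True-score variance = [0.59 + 0.75 + 0.83 + 0.78] + 2.58 = 2.95 + 2.58 = 5.53.
Reliability = 5.53 / 6.58 = 0.840.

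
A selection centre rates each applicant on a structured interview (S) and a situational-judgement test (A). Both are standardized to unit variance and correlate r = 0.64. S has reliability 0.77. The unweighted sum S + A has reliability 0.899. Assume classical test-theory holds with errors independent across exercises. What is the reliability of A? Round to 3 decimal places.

Var(S+A) = 2 + 2·0.64 = 3.280.
True-score variance = ρ_S + ρ_A + 2·0.64, so 0.899 = (0.77 + ρ_A + 1.28) / 3.280.
ρ_A = 0.899·3.280 − 0.77 − 1.28 = 0.899.

0.899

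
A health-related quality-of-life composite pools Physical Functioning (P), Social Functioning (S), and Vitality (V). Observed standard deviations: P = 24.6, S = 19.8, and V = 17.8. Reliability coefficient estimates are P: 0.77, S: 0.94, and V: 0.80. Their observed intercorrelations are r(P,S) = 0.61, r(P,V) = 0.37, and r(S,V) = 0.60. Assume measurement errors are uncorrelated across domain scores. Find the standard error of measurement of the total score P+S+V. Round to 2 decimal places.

Var(total) = 1314.04 + 1341.2 = 2655.24.
True-score variance = 1087.96 + 1341.2 = 2429.16, so reliability = 0.9149.
Error variance = 2655.24 − 2429.16 = 226.077; SEM = √226.077 = 15.04.

15.04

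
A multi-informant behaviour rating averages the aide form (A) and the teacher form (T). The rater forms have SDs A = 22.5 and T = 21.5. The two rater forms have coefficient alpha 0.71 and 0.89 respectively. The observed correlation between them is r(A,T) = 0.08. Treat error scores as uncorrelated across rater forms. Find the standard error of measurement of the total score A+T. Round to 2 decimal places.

Var(total) = 968.5 + 77.4 = 1045.9.
True-score variance = 770.84 + 77.4 = 848.24, so reliability = 0.8110.
Error variance = 1045.9 − 848.24 = 197.66; SEM = √197.66 = 14.06.

14.06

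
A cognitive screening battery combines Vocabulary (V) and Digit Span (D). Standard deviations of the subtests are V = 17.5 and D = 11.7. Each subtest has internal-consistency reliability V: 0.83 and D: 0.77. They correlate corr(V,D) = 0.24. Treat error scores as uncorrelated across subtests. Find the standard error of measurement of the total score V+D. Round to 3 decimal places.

9.140

Var(total) = 443.14 + 98.28 = 541.42.
True-score variance = 359.593 + 98.28 = 457.873, so reliability = 0.8457.
Error variance = 541.42 − 457.873 = 83.5472; SEM = √83.5472 = 9.140.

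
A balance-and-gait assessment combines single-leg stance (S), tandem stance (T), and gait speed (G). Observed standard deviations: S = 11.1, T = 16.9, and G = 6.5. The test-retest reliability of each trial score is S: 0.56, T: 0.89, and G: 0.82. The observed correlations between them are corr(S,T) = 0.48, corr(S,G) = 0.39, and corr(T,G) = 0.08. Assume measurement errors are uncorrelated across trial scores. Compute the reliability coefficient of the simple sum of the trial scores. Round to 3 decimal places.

0.868

Var(S+T+G) = 11.1² + 16.9² + 6.5² + 2·[11.1·16.9·0.48 + 11.1·6.5·0.39 + 16.9·6.5·0.08] = 451.07 + 253.939 = 705.009.
Because errors are independent across components, Cov(Tᵢ,Tⱼ) = Cov(Xᵢ,Xⱼ); the off-diagonal part of the true-score variance is the same as above.
True-score variance = [11.1²·0.56 + 16.9²·0.89 + 6.5²·0.82] + 253.939 = 357.835 + 253.939 = 611.775.
Reliability = 611.775 / 705.009 = 0.868.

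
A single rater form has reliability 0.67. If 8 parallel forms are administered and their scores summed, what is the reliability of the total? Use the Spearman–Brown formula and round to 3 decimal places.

0.942

ρ_k = kρ / (1 + (k−1)ρ) = 8·0.67 / (1 + 7·0.67) = 5.360 / 5.690 = 0.942.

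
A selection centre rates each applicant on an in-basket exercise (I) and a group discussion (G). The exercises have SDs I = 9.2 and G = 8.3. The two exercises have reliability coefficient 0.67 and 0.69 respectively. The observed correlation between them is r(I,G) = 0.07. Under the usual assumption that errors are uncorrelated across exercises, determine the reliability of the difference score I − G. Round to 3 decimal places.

Var(I−G) = 9.2² + 8.3² − 2·9.2·8.3·0.07 = 153.53 − 10.6904 = 142.84.
Because errors are independent across components, Cov(Tᵢ,Tⱼ) = Cov(Xᵢ,Xⱼ); the off-diagonal part of the true-score variance is the same as above.
True-score variance = [9.2²·0.67 + 8.3²·0.69] − 10.6904 = 104.243 − 10.6904 = 93.5525.
Reliability = 93.5525 / 142.84 = 0.655.

0.655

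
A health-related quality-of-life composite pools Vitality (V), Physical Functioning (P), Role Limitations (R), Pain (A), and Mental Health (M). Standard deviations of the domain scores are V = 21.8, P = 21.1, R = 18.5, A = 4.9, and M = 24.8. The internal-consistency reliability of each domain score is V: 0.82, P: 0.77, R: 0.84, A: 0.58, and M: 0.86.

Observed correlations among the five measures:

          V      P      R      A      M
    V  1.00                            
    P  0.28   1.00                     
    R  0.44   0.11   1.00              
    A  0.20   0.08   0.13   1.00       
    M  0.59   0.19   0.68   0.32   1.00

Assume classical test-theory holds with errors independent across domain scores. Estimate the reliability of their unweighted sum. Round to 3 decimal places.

Var(V+P+R+A+M) = 21.8² + 21.1² + 18.5² + 4.9² + 24.8² + 2·[21.8·21.1·0.28 + 21.8·18.5·0.44 + 21.8·4.9·0.20 + 21.8·24.8·0.59 + 21.1·18.5·0.11 + 21.1·4.9·0.08 + 21.1·24.8·0.19 + 18.5·4.9·0.13 + 18.5·24.8·0.68 + 4.9·24.8·0.32] = 1901.75 + 2319.75 = 4221.5.
With uncorrelated errors the cross-covariances are all true-score covariance, so they carry over unchanged; only the diagonal terms shrink to ρᵢσᵢ².
True-score variance = [21.8²·0.82 + 21.1²·0.77 + 18.5²·0.84 + 4.9²·0.58 + 24.8²·0.86] + 2319.75 = 1562.86 + 2319.75 = 3882.61.
Reliability = 3882.61 / 4221.5 = 0.920.

0.920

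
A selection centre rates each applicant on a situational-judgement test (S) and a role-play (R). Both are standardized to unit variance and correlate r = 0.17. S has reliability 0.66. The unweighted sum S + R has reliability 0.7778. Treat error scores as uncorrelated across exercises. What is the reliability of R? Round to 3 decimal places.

0.820

Var(S+R) = 2 + 2·0.17 = 2.340.
True-score variance = ρ_S + ρ_R + 2·0.17, so 0.7778 = (0.66 + ρ_R + 0.34) / 2.340.
ρ_R = 0.7778·2.340 − 0.66 − 0.34 = 0.820.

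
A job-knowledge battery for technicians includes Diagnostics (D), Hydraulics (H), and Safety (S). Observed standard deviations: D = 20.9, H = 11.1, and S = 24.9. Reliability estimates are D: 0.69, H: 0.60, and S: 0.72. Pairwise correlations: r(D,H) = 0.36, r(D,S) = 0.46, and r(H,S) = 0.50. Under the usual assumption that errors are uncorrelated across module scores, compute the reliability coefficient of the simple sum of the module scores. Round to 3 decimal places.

Var(D+H+S) = 20.9² + 11.1² + 24.9² + 2·[20.9·11.1·0.36 + 20.9·24.9·0.46 + 11.1·24.9·0.50] = 1180.03 + 922.2 = 2102.23.
With uncorrelated errors the cross-covariances are all true-score covariance, so they carry over unchanged; only the diagonal terms shrink to ρᵢσᵢ².
True-score variance = [20.9²·0.69 + 11.1²·0.60 + 24.9²·0.72] + 922.2 = 821.732 + 922.2 = 1743.93.
Reliability = 1743.93 / 2102.23 = 0.830.

0.830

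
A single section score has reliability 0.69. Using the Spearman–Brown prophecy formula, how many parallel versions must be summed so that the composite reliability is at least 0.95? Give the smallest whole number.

k ≥ ρ*(1−ρ₁)/(ρ₁(1−ρ*)) = 0.95·0.31 / (0.69·0.05) = 8.536.
Smallest integer k = 9.

9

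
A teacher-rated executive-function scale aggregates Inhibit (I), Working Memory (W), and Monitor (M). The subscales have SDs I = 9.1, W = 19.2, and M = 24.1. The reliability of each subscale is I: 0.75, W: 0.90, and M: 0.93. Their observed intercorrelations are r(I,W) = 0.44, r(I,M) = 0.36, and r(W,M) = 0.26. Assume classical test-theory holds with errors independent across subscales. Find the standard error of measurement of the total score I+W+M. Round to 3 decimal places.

Var(total) = 1032.26 + 552.271 = 1584.53.
True-score variance = 934.037 + 552.271 = 1486.31, so reliability = 0.9380.
Error variance = 1584.53 − 1486.31 = 98.2232; SEM = √98.2232 = 9.911.

9.911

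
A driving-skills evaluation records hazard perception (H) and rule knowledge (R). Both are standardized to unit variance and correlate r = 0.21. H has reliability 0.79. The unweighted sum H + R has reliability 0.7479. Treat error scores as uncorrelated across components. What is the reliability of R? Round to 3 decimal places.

0.600

Var(H+R) = 2 + 2·0.21 = 2.420.
True-score variance = ρ_H + ρ_R + 2·0.21, so 0.7479 = (0.79 + ρ_R + 0.42) / 2.420.
ρ_R = 0.7479·2.420 − 0.79 − 0.42 = 0.600.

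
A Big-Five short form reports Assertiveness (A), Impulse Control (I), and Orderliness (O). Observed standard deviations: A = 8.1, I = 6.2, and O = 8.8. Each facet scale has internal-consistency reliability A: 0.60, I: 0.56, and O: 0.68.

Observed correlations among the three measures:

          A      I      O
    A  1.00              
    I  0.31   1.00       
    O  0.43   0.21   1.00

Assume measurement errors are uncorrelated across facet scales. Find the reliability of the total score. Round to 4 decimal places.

0.7711

Var(A+I+O) = 8.1² + 6.2² + 8.8² + 2·[8.1·6.2·0.31 + 8.1·8.8·0.43 + 6.2·8.8·0.21] = 181.49 + 115.352 = 296.842.
Because errors are independent across components, Cov(Tᵢ,Tⱼ) = Cov(Xᵢ,Xⱼ); the off-diagonal part of the true-score variance is the same as above.
True-score variance = [8.1²·0.60 + 6.2²·0.56 + 8.8²·0.68] + 115.352 = 113.552 + 115.352 = 228.904.
Reliability = 228.904 / 296.842 = 0.7711.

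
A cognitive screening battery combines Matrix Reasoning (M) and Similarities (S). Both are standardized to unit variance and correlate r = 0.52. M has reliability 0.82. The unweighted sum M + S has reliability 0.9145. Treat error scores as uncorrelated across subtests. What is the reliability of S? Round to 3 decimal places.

0.920

Var(M+S) = 2 + 2·0.52 = 3.040.
True-score variance = ρ_M + ρ_S + 2·0.52, so 0.9145 = (0.82 + ρ_S + 1.04) / 3.040.
ρ_S = 0.9145·3.040 − 0.82 − 1.04 = 0.920.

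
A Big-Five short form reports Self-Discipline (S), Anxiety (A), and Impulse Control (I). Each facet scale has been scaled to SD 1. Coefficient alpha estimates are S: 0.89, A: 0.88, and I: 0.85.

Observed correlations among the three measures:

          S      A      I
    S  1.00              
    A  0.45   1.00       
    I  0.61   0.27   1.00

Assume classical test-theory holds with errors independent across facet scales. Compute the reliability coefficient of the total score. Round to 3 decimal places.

0.933

Var(S+A+I) = 3 + 2·[0.45 + 0.61 + 0.27] = 3 + 2.66 = 5.66.
Under uncorrelated errors the observed covariances equal the true-score covariances, so only the own-variance terms attenuate.
True-score variance = [0.89 + 0.88 + 0.85] + 2.66 = 2.62 + 2.66 = 5.28.
Reliability = 5.28 / 5.66 = 0.933.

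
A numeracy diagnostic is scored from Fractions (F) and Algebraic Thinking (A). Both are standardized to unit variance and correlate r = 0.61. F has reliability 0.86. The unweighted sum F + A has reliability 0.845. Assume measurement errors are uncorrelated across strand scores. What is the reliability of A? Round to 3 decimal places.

Var(F+A) = 2 + 2·0.61 = 3.220.
True-score variance = ρ_F + ρ_A + 2·0.61, so 0.845 = (0.86 + ρ_A + 1.22) / 3.220.
ρ_A = 0.845·3.220 − 0.86 − 1.22 = 0.641.

0.641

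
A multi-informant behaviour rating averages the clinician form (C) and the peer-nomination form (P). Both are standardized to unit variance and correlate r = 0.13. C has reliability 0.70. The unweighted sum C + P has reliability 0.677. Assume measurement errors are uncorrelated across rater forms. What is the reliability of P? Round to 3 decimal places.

Var(C+P) = 2 + 2·0.13 = 2.260.
True-score variance = ρ_C + ρ_P + 2·0.13, so 0.677 = (0.70 + ρ_P + 0.26) / 2.260.
ρ_P = 0.677·2.260 − 0.70 − 0.26 = 0.570.

0.570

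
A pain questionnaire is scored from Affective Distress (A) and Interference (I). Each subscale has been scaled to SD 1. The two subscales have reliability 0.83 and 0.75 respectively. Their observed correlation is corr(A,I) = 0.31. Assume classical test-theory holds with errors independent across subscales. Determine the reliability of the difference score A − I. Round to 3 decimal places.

0.696

Var(A−I) = 1 + 1 − 2·0.31 = 2 − 0.62 = 1.38.
With uncorrelated errors the cross-covariances are all true-score covariance, so they carry over unchanged; only the diagonal terms shrink to ρᵢσᵢ².
True-score variance = [0.83 + 0.75] − 0.62 = 1.58 − 0.62 = 0.96.
Reliability = 0.96 / 1.38 = 0.696.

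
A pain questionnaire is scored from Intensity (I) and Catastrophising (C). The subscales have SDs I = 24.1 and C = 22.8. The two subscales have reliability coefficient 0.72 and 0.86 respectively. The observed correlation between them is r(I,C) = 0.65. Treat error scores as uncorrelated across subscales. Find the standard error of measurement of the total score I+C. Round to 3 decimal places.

15.343

Var(total) = 1100.65 + 714.324 = 1814.97.
True-score variance = 865.246 + 714.324 = 1579.57, so reliability = 0.8703.
Error variance = 1814.97 − 1579.57 = 235.404; SEM = √235.404 = 15.343.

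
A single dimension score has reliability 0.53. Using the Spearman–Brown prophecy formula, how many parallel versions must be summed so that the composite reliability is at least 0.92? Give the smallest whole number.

11

k ≥ ρ*(1−ρ₁)/(ρ₁(1−ρ*)) = 0.92·0.47 / (0.53·0.08) = 10.198.
Smallest integer k = 11.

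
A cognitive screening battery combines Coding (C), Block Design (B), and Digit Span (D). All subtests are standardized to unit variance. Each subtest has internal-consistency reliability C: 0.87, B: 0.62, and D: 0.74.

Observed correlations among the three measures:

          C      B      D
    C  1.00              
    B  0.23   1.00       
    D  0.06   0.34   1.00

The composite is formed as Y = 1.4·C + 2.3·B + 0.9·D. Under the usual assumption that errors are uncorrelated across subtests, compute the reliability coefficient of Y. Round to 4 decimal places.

0.7770

Var(Y) = 1.4² + 2.3² + 0.9² + 2·[3.22·0.23 + 1.26·0.06 + 2.07·0.34] = 8.06 + 3.04 = 11.1.
Under uncorrelated errors the observed covariances equal the true-score covariances, so only the own-variance terms attenuate.
True-score variance = [1.4²·0.87 + 2.3²·0.62 + 0.9²·0.74] + 3.04 = 5.5844 + 3.04 = 8.6244.
Reliability = 8.6244 / 11.1 = 0.7770.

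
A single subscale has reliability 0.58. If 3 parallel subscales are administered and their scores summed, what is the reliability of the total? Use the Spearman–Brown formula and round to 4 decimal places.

ρ_k = kρ / (1 + (k−1)ρ) = 3·0.58 / (1 + 2·0.58) = 1.740 / 2.160 = 0.8056.

0.8056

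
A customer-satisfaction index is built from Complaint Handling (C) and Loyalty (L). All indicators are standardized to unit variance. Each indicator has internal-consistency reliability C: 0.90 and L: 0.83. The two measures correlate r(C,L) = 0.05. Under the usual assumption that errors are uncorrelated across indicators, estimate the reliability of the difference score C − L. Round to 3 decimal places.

Var(C−L) = 1 + 1 − 2·0.05 = 2 − 0.1 = 1.9.
Under uncorrelated errors the observed covariances equal the true-score covariances, so only the own-variance terms attenuate.
True-score variance = [0.90 + 0.83] − 0.1 = 1.73 − 0.1 = 1.63.
Reliability = 1.63 / 1.9 = 0.858.

0.858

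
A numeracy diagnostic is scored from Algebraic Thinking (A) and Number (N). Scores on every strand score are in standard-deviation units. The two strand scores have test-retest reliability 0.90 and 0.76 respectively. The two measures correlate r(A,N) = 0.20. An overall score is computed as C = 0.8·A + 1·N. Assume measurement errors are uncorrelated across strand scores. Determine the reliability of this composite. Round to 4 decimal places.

Var(C) = 0.8² + 1 + 2·[0.8·0.20] = 1.64 + 0.32 = 1.96.
With uncorrelated errors the cross-covariances are all true-score covariance, so they carry over unchanged; only the diagonal terms shrink to ρᵢσᵢ².
True-score variance = [0.8²·0.90 + 0.76] + 0.32 = 1.336 + 0.32 = 1.656.
Reliability = 1.656 / 1.96 = 0.8449.

0.8449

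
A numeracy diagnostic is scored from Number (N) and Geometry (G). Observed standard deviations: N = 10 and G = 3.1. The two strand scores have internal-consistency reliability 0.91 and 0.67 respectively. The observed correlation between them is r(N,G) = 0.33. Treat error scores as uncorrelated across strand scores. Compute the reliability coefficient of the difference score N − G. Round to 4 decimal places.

Var(N−G) = 10² + 3.1² − 2·10·3.1·0.33 = 109.61 − 20.46 = 89.15.
Because errors are independent across components, Cov(Tᵢ,Tⱼ) = Cov(Xᵢ,Xⱼ); the off-diagonal part of the true-score variance is the same as above.
True-score variance = [10²·0.91 + 3.1²·0.67] − 20.46 = 97.4387 − 20.46 = 76.9787.
Reliability = 76.9787 / 89.15 = 0.8635.

0.8635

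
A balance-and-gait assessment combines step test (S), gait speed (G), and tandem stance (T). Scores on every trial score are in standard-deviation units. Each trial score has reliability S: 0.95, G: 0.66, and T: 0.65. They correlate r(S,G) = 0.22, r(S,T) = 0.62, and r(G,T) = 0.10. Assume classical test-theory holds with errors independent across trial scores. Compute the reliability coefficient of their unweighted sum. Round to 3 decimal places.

0.848

Var(S+G+T) = 3 + 2·[0.22 + 0.62 + 0.10] = 3 + 1.88 = 4.88.
Under uncorrelated errors the observed covariances equal the true-score covariances, so only the own-variance terms attenuate.
True-score variance = [0.95 + 0.66 + 0.65] + 1.88 = 2.26 + 1.88 = 4.14.
Reliability = 4.14 / 4.88 = 0.848.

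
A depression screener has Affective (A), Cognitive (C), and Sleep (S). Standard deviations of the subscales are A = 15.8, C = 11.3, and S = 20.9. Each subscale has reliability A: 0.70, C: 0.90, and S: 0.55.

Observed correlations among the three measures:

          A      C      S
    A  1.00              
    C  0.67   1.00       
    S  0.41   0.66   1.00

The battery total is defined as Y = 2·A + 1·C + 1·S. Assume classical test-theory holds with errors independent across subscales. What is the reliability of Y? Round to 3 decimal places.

Var(Y) = 2²·15.8² + 11.3² + 20.9² + 2·[2·15.8·11.3·0.67 + 2·15.8·20.9·0.41 + 11.3·20.9·0.66] = 1563.06 + 1331.79 = 2894.85.
Because errors are independent across components, Cov(Tᵢ,Tⱼ) = Cov(Xᵢ,Xⱼ); the off-diagonal part of the true-score variance is the same as above.
True-score variance = [2²·15.8²·0.70 + 11.3²·0.90 + 20.9²·0.55] + 1331.79 = 1054.16 + 1331.79 = 2385.95.
Reliability = 2385.95 / 2894.85 = 0.824.

0.824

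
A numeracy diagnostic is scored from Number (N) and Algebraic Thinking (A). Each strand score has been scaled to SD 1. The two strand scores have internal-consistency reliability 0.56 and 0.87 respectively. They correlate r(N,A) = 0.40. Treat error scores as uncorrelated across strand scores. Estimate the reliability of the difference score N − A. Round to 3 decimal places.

0.525

Var(N−A) = 1 + 1 − 2·0.40 = 2 − 0.8 = 1.2.
Under uncorrelated errors the observed covariances equal the true-score covariances, so only the own-variance terms attenuate.
True-score variance = [0.56 + 0.87] − 0.8 = 1.43 − 0.8 = 0.63.
Reliability = 0.63 / 1.2 = 0.525.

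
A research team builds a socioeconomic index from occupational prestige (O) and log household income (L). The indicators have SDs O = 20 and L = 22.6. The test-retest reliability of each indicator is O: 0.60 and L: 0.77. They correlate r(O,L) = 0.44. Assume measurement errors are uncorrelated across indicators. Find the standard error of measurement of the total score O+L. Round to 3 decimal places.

Var(total) = 910.76 + 397.76 = 1308.52.
True-score variance = 633.285 + 397.76 = 1031.05, so reliability = 0.7879.
Error variance = 1308.52 − 1031.05 = 277.475; SEM = √277.475 = 16.658.

16.658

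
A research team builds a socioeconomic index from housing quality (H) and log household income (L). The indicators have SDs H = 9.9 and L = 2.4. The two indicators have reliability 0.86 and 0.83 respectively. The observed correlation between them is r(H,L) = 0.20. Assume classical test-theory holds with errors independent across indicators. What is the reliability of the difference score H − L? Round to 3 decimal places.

Var(H−L) = 9.9² + 2.4² − 2·9.9·2.4·0.20 = 103.77 − 9.504 = 94.266.
Because errors are independent across components, Cov(Tᵢ,Tⱼ) = Cov(Xᵢ,Xⱼ); the off-diagonal part of the true-score variance is the same as above.
True-score variance = [9.9²·0.86 + 2.4²·0.83] − 9.504 = 89.0694 − 9.504 = 79.5654.
Reliability = 79.5654 / 94.266 = 0.844.

0.844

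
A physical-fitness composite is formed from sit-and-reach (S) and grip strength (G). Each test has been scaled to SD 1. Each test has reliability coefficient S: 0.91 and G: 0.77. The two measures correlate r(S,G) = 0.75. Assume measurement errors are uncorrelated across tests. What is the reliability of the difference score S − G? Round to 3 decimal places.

Var(S−G) = 1 + 1 − 2·0.75 = 2 − 1.5 = 0.5.
Under uncorrelated errors the observed covariances equal the true-score covariances, so only the own-variance terms attenuate.
True-score variance = [0.91 + 0.77] − 1.5 = 1.68 − 1.5 = 0.18.
Reliability = 0.18 / 0.5 = 0.360.

0.360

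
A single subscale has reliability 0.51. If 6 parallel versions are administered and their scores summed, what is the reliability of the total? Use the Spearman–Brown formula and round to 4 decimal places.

0.8620

ρ_k = kρ / (1 + (k−1)ρ) = 6·0.51 / (1 + 5·0.51) = 3.060 / 3.550 = 0.8620.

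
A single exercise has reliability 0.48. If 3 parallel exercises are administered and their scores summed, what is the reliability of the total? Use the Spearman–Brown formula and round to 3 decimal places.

ρ_k = kρ / (1 + (k−1)ρ) = 3·0.48 / (1 + 2·0.48) = 1.440 / 1.960 = 0.735.

0.735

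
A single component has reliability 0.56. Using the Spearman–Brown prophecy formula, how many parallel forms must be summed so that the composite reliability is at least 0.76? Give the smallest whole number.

3

k ≥ ρ*(1−ρ₁)/(ρ₁(1−ρ*)) = 0.76·0.44 / (0.56·0.24) = 2.488.
Smallest integer k = 3.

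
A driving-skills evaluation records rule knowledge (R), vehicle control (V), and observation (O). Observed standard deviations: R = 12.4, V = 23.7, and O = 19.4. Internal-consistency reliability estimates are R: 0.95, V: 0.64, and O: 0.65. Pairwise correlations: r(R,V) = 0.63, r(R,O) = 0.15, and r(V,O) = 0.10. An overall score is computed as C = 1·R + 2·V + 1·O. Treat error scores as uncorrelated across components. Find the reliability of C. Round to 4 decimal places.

Var(C) = 12.4² + 2²·23.7² + 19.4² + 2·[2·12.4·23.7·0.63 + 12.4·19.4·0.15 + 2·23.7·19.4·0.10] = 2776.88 + 996.658 = 3773.54.
Because errors are independent across components, Cov(Tᵢ,Tⱼ) = Cov(Xᵢ,Xⱼ); the off-diagonal part of the true-score variance is the same as above.
True-score variance = [12.4²·0.95 + 2²·23.7²·0.64 + 19.4²·0.65] + 996.658 = 1828.63 + 996.658 = 2825.29.
Reliability = 2825.29 / 3773.54 = 0.7487.

0.7487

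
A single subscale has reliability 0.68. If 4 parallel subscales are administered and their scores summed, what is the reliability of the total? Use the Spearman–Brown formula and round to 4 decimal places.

ρ_k = kρ / (1 + (k−1)ρ) = 4·0.68 / (1 + 3·0.68) = 2.720 / 3.040 = 0.8947.

0.8947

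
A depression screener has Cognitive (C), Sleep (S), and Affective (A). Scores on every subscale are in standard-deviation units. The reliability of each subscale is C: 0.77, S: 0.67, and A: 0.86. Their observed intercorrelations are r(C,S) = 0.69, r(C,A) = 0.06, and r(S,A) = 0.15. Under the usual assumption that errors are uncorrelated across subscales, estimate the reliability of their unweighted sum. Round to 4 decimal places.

0.8542

Var(C+S+A) = 3 + 2·[0.69 + 0.06 + 0.15] = 3 + 1.8 = 4.8.
Because errors are independent across components, Cov(Tᵢ,Tⱼ) = Cov(Xᵢ,Xⱼ); the off-diagonal part of the true-score variance is the same as above.
True-score variance = [0.77 + 0.67 + 0.86] + 1.8 = 2.3 + 1.8 = 4.1.
Reliability = 4.1 / 4.8 = 0.8542.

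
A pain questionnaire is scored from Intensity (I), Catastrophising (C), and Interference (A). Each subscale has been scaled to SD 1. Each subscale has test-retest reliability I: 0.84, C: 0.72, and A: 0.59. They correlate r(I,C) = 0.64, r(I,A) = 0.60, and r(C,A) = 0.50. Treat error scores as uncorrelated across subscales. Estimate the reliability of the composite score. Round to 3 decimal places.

0.869

Var(I+C+A) = 3 + 2·[0.64 + 0.60 + 0.50] = 3 + 3.48 = 6.48.
Because errors are independent across components, Cov(Tᵢ,Tⱼ) = Cov(Xᵢ,Xⱼ); the off-diagonal part of the true-score variance is the same as above.
True-score variance = [0.84 + 0.72 + 0.59] + 3.48 = 2.15 + 3.48 = 5.63.
Reliability = 5.63 / 6.48 = 0.869.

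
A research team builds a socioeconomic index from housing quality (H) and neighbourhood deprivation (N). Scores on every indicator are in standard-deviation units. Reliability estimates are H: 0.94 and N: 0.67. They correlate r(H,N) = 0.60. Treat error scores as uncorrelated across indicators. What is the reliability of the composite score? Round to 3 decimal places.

0.878

Var(H+N) = 2 + 2·[0.60] = 2 + 1.2 = 3.2.
Under uncorrelated errors the observed covariances equal the true-score covariances, so only the own-variance terms attenuate.
True-score variance = [0.94 + 0.67] + 1.2 = 1.61 + 1.2 = 2.81.
Reliability = 2.81 / 3.2 = 0.878.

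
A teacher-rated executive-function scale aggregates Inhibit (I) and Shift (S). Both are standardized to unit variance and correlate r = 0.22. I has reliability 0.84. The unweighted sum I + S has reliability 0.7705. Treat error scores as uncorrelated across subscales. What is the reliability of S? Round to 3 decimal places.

Var(I+S) = 2 + 2·0.22 = 2.440.
True-score variance = ρ_I + ρ_S + 2·0.22, so 0.7705 = (0.84 + ρ_S + 0.44) / 2.440.
ρ_S = 0.7705·2.440 − 0.84 − 0.44 = 0.600.

0.600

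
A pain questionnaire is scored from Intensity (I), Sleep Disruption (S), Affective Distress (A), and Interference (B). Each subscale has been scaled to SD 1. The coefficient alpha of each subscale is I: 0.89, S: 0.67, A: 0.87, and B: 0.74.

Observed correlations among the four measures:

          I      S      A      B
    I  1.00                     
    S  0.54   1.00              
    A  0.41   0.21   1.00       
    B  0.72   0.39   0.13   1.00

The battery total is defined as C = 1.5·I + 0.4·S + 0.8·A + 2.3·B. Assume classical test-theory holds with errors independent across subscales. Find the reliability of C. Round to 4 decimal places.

Var(C) = 1.5² + 0.4² + 0.8² + 2.3² + 2·[0.6·0.54 + 1.2·0.41 + 3.45·0.72 + 0.32·0.21 + 0.92·0.39 + 1.84·0.13] = 8.34 + 7.9304 = 16.2704.
With uncorrelated errors the cross-covariances are all true-score covariance, so they carry over unchanged; only the diagonal terms shrink to ρᵢσᵢ².
True-score variance = [1.5²·0.89 + 0.4²·0.67 + 0.8²·0.87 + 2.3²·0.74] + 7.9304 = 6.5811 + 7.9304 = 14.5115.
Reliability = 14.5115 / 16.2704 = 0.8919.

0.8919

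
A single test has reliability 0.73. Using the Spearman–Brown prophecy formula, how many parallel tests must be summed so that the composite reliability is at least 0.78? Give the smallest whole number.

k ≥ ρ*(1−ρ₁)/(ρ₁(1−ρ*)) = 0.78·0.27 / (0.73·0.22) = 1.311.
Smallest integer k = 2.

2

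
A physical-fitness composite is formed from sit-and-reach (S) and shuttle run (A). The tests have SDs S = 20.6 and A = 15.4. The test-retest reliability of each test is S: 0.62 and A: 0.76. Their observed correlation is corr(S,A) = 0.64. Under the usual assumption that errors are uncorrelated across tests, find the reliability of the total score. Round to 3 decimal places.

0.796

Var(S+A) = 20.6² + 15.4² + 2·[20.6·15.4·0.64] = 661.52 + 406.067 = 1067.59.
With uncorrelated errors the cross-covariances are all true-score covariance, so they carry over unchanged; only the diagonal terms shrink to ρᵢσᵢ².
True-score variance = [20.6²·0.62 + 15.4²·0.76] + 406.067 = 443.345 + 406.067 = 849.412.
Reliability = 849.412 / 1067.59 = 0.796.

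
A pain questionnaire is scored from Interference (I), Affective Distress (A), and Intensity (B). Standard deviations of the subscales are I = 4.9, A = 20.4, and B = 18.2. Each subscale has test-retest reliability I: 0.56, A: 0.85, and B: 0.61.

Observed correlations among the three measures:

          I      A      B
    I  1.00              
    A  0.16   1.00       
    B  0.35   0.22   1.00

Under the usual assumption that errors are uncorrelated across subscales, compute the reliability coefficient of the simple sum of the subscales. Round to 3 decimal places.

Var(I+A+B) = 4.9² + 20.4² + 18.2² + 2·[4.9·20.4·0.16 + 4.9·18.2·0.35 + 20.4·18.2·0.22] = 771.41 + 257.776 = 1029.19.
Under uncorrelated errors the observed covariances equal the true-score covariances, so only the own-variance terms attenuate.
True-score variance = [4.9²·0.56 + 20.4²·0.85 + 18.2²·0.61] + 257.776 = 569.238 + 257.776 = 827.014.
Reliability = 827.014 / 1029.19 = 0.804.

0.804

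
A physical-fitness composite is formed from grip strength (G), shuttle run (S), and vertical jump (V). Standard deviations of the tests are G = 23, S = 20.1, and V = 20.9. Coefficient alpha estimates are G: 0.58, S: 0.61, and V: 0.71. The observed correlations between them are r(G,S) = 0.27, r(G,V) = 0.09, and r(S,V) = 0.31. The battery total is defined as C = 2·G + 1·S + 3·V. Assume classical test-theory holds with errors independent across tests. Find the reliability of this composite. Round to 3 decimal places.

0.735

Var(C) = 2²·23² + 20.1² + 3²·20.9² + 2·[2·23·20.1·0.27 + 6·23·20.9·0.09 + 3·20.1·20.9·0.31] = 6451.3 + 1799.81 = 8251.11.
Because errors are independent across components, Cov(Tᵢ,Tⱼ) = Cov(Xᵢ,Xⱼ); the off-diagonal part of the true-score variance is the same as above.
True-score variance = [2²·23²·0.58 + 20.1²·0.61 + 3²·20.9²·0.71] + 1799.81 = 4264.94 + 1799.81 = 6064.75.
Reliability = 6064.75 / 8251.11 = 0.735.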